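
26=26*1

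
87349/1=87349 = 87349.00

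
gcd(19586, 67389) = 7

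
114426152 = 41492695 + 72933457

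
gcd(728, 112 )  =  56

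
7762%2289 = 895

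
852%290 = 272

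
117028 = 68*1721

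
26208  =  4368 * 6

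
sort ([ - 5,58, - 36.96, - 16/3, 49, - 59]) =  [ - 59, - 36.96, - 16/3, - 5,49,58] 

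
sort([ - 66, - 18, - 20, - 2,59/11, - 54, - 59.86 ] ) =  [-66, - 59.86, -54, - 20,-18, - 2,59/11 ] 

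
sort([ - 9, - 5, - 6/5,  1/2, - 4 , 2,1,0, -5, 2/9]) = [ - 9 ,-5, - 5,  -  4, - 6/5,0,2/9,1/2,1,  2] 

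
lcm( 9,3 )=9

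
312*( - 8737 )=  - 2725944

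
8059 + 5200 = 13259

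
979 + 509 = 1488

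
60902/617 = 60902/617 = 98.71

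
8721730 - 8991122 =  - 269392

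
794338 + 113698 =908036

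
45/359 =45/359 =0.13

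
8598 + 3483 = 12081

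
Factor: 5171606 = 2^1 * 11^1*31^1*7583^1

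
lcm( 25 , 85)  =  425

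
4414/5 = 882+4/5 = 882.80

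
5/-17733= - 5/17733 = - 0.00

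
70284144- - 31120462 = 101404606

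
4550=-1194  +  5744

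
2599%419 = 85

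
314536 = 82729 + 231807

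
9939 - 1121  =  8818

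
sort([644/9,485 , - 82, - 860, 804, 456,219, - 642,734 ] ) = [ - 860,  -  642,  -  82 , 644/9, 219, 456, 485, 734 , 804]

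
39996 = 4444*9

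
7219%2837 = 1545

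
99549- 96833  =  2716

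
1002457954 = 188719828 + 813738126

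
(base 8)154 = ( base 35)33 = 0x6C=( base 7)213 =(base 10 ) 108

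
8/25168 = 1/3146 = 0.00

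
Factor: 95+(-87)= 2^3 = 8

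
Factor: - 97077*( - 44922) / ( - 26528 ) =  - 2180446497/13264 = - 2^( - 4 ) * 3^2*829^( - 1)*7487^1*32359^1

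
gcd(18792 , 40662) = 162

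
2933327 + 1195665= 4128992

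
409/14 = 29 + 3/14 =29.21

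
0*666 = 0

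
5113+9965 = 15078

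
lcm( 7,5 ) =35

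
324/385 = 324/385 = 0.84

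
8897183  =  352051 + 8545132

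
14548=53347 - 38799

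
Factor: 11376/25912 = 18/41=   2^1 * 3^2*41^( - 1 ) 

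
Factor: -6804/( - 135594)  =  14/279 = 2^1*3^( - 2)*7^1*31^(  -  1 )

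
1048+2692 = 3740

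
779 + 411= 1190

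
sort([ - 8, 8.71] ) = [ - 8,8.71]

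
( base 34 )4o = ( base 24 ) 6G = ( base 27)5p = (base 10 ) 160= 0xA0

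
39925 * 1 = 39925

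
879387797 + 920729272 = 1800117069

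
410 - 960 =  - 550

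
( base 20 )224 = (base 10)844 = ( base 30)S4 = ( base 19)268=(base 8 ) 1514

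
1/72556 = 1/72556 = 0.00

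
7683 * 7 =53781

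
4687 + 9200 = 13887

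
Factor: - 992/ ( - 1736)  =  2^2*7^ ( - 1 ) = 4/7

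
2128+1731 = 3859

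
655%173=136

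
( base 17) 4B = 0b1001111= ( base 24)37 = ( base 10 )79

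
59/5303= 59/5303 = 0.01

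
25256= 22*1148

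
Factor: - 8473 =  -37^1*229^1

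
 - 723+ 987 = 264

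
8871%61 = 26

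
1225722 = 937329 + 288393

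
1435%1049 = 386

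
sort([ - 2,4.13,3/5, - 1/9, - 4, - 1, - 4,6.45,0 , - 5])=[ - 5, - 4,- 4,  -  2,-1, - 1/9, 0, 3/5,4.13,  6.45]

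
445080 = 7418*60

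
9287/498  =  18  +  323/498 = 18.65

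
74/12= 37/6 = 6.17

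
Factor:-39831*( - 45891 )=3^3* 11^1*17^1*71^1*5099^1 = 1827884421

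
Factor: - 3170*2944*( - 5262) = 2^9 * 3^1*5^1*23^1*317^1*877^1 = 49107509760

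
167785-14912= 152873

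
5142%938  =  452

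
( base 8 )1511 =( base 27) 144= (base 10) 841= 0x349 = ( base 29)100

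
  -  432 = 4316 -4748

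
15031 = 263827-248796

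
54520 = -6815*(-8) 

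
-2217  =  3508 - 5725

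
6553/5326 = 1 + 1227/5326= 1.23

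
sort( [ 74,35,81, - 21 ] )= [ - 21, 35, 74, 81] 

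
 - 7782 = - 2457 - 5325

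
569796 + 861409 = 1431205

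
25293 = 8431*3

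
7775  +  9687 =17462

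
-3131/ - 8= 3131/8 = 391.38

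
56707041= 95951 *591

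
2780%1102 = 576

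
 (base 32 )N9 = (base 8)1351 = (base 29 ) pk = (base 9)1017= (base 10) 745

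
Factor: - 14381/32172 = -2^( - 2)*3^( - 1)*7^ (-1 )*73^1*197^1*383^( - 1)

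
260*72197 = 18771220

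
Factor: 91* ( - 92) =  - 2^2* 7^1 * 13^1*23^1 = -8372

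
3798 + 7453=11251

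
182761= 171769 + 10992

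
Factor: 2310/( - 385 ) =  - 6 = -2^1 * 3^1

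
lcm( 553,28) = 2212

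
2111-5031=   -  2920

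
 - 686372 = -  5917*116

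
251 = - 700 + 951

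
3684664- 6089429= -2404765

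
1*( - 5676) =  - 5676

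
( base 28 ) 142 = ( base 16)382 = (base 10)898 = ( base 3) 1020021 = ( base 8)1602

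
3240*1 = 3240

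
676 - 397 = 279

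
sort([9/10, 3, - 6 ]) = [ - 6,9/10, 3] 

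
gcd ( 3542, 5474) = 322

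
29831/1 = 29831=29831.00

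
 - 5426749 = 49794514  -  55221263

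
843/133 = 843/133=6.34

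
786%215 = 141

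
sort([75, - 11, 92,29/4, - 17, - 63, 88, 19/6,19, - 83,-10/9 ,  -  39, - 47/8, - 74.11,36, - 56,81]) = [ - 83, - 74.11, - 63,  -  56,  -  39, - 17 ,-11, - 47/8,  -  10/9, 19/6,29/4,19, 36, 75,81,88, 92]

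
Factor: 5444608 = 2^10*13^1 * 409^1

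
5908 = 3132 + 2776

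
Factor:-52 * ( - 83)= 2^2*13^1*83^1 = 4316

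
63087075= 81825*771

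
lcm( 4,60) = 60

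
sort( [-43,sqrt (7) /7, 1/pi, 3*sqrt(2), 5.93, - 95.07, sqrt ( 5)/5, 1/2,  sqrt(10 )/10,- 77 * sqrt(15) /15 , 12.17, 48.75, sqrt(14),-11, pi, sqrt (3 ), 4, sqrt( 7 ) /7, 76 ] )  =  [ - 95.07, - 43,-77*sqrt( 15 )/15,  -  11, sqrt(10) /10 , 1/pi, sqrt(7) /7,  sqrt( 7 )/7, sqrt( 5)/5, 1/2, sqrt( 3 ) , pi, sqrt (14), 4, 3 * sqrt( 2) , 5.93 , 12.17, 48.75,  76]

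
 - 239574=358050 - 597624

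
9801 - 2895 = 6906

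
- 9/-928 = 9/928 = 0.01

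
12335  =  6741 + 5594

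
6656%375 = 281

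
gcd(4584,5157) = 573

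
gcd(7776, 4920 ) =24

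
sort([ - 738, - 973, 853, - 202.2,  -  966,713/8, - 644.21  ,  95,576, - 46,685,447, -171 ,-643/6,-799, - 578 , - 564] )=[ - 973, - 966, - 799, - 738 , - 644.21, - 578, - 564, - 202.2,-171, - 643/6, - 46, 713/8,95,  447, 576,685,853 ]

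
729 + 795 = 1524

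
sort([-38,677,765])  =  [  -  38,677 , 765 ]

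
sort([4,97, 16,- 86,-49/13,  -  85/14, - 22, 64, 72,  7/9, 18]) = [ - 86,  -  22, - 85/14,- 49/13, 7/9,  4, 16  ,  18,64,72, 97]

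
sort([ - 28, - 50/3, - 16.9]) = [ - 28, - 16.9, - 50/3 ]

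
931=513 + 418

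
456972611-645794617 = -188822006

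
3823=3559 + 264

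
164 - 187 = - 23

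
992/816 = 62/51 = 1.22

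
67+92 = 159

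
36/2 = 18 = 18.00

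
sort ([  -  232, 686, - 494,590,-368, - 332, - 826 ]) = [-826, -494,-368, - 332, -232,590, 686 ]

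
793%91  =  65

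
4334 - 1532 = 2802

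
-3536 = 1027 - 4563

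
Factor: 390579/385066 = 2^( - 1 )*3^1*7^2 *11^( - 1 )*23^( - 1)*761^ ( - 1) * 2657^1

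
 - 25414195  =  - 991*25645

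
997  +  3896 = 4893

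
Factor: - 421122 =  - 2^1*3^1*13^1*5399^1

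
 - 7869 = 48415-56284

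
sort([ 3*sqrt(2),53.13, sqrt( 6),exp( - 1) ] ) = [exp(- 1 ),sqrt( 6 ),3*sqrt( 2), 53.13]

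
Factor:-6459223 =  - 6459223^1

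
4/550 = 2/275 = 0.01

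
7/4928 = 1/704=0.00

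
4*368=1472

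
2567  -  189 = 2378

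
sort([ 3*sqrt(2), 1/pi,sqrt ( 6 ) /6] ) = [ 1/pi, sqrt (6)/6,3*sqrt(2)]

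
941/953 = 941/953 = 0.99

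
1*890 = 890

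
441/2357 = 441/2357 = 0.19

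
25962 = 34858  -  8896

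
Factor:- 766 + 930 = 2^2  *  41^1 = 164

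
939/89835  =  313/29945 = 0.01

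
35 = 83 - 48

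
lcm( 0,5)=0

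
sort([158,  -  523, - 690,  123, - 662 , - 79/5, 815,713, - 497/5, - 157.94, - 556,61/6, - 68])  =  [-690, - 662, - 556, - 523,-157.94, - 497/5 , - 68, - 79/5,61/6 , 123,158, 713,815 ] 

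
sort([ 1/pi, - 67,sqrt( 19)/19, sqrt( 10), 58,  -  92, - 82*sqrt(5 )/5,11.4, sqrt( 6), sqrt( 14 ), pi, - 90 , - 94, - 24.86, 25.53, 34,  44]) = [ - 94, - 92, - 90, - 67,-82*sqrt(5) /5, - 24.86, sqrt( 19)/19,1/pi,sqrt( 6), pi, sqrt( 10), sqrt( 14), 11.4, 25.53,34, 44,58] 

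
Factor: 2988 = 2^2*3^2*83^1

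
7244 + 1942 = 9186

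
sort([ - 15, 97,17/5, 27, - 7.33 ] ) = [-15,  -  7.33, 17/5,  27,97]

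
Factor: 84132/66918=2^1*3^2*41^1 *587^ ( - 1) = 738/587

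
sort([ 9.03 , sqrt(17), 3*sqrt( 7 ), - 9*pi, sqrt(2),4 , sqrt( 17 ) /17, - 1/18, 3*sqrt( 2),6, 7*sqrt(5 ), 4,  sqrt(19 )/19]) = [  -  9*pi, - 1/18,sqrt(19)/19,sqrt(17 ) /17,sqrt( 2 ),4,4,sqrt(17 ) , 3*sqrt( 2), 6, 3 *sqrt(7),9.03,7 * sqrt(5 )] 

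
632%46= 34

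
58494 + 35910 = 94404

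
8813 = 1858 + 6955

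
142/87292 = 71/43646 = 0.00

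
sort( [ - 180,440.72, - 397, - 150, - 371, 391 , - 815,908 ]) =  [ - 815,-397,  -  371, - 180, - 150,  391, 440.72,908]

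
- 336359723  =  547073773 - 883433496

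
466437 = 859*543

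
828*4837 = 4005036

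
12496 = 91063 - 78567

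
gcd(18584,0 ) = 18584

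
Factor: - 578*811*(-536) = 251254288 = 2^4* 17^2*67^1*811^1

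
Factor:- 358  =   - 2^1*179^1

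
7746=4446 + 3300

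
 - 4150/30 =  - 139 + 2/3 = - 138.33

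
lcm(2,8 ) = 8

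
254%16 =14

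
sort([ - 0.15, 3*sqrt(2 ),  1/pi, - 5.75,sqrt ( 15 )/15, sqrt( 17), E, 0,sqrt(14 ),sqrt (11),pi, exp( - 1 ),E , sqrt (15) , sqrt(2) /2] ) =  [ - 5.75, - 0.15,  0 , sqrt(15 ) /15,1/pi,  exp( - 1 ),sqrt(2 ) /2 , E,E,pi, sqrt( 11 ),  sqrt (14 ),sqrt( 15),sqrt(17), 3*sqrt( 2 )] 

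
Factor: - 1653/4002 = - 19/46=- 2^(  -  1) * 19^1*23^(-1 ) 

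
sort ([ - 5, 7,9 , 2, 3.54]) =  [ - 5,2, 3.54, 7 , 9 ]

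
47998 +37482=85480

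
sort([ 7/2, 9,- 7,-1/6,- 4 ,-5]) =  [-7,-5,-4, - 1/6, 7/2, 9 ]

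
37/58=37/58 = 0.64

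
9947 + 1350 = 11297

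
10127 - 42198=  -32071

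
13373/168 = 13373/168=79.60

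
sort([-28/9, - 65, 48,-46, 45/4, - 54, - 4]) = [-65, - 54, - 46, - 4, - 28/9,45/4, 48 ] 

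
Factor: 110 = 2^1*5^1*11^1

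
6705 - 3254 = 3451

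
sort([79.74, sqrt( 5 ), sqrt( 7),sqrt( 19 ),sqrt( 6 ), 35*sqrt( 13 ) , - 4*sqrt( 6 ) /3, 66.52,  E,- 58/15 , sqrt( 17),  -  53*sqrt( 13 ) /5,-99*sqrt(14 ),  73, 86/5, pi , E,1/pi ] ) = [ - 99*sqrt( 14), - 53*sqrt( 13)/5,-58/15, - 4*sqrt(6 )/3 , 1/pi, sqrt( 5) , sqrt(6),sqrt( 7),  E, E, pi,  sqrt(17),sqrt( 19), 86/5, 66.52 , 73,79.74, 35*sqrt( 13)]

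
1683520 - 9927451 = - 8243931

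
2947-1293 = 1654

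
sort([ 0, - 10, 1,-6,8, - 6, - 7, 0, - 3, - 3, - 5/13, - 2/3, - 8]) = [ - 10, - 8, - 7,- 6, - 6, - 3, - 3, - 2/3, - 5/13, 0  ,  0,1,8 ] 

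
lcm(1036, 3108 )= 3108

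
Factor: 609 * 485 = 295365 =3^1 * 5^1 * 7^1*29^1 * 97^1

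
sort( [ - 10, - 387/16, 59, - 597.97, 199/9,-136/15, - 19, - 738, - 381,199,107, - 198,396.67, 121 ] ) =[  -  738 , - 597.97,-381,-198, - 387/16, - 19, - 10, - 136/15,199/9,59,  107,121,199,396.67 ]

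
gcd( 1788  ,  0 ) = 1788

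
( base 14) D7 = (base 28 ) 6l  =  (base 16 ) BD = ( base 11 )162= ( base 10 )189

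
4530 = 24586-20056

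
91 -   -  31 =122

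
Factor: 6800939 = 23^1*295693^1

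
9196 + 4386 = 13582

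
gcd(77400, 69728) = 8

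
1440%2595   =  1440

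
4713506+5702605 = 10416111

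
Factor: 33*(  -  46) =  - 1518 = - 2^1*3^1*11^1* 23^1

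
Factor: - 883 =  - 883^1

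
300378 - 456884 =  - 156506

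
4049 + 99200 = 103249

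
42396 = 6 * 7066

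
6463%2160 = 2143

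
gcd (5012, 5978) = 14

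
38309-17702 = 20607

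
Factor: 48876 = 2^2*3^1*4073^1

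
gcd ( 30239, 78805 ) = 1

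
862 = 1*862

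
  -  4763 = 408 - 5171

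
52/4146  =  26/2073 = 0.01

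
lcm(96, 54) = 864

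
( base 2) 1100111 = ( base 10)103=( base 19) 58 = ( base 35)2X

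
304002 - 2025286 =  - 1721284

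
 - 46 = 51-97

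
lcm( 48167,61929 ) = 433503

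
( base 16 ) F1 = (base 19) cd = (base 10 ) 241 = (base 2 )11110001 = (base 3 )22221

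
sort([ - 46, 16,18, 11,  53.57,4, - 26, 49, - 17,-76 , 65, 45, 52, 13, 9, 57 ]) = [-76, - 46, - 26,  -  17, 4 , 9, 11,13,  16,18, 45 , 49, 52, 53.57,57,  65 ]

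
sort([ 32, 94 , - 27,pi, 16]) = [ - 27,pi,16, 32, 94 ]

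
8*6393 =51144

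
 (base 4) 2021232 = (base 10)8814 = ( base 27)c2c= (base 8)21156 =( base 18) 193C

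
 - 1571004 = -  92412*17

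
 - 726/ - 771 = 242/257 = 0.94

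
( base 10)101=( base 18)5b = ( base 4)1211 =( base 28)3H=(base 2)1100101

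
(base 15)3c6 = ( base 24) 1bl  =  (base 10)861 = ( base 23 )1EA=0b1101011101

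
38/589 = 2/31 = 0.06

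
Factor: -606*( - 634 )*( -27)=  - 2^2*3^4 * 101^1*317^1 = -  10373508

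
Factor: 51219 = 3^3*7^1*271^1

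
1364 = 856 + 508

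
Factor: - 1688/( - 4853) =2^3* 23^ ( - 1) = 8/23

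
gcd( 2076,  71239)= 1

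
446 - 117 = 329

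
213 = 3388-3175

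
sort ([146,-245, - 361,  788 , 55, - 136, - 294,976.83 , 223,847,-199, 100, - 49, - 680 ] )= [ - 680, - 361, - 294, - 245 , -199, - 136,-49, 55, 100, 146, 223 , 788 , 847, 976.83]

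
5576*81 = 451656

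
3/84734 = 3/84734  =  0.00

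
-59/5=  - 12+1/5 = - 11.80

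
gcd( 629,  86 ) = 1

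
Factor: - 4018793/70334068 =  - 2^( - 2)*7^( - 1)*43^( - 1)*937^1*4289^1*58417^(-1 )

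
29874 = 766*39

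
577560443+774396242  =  1351956685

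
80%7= 3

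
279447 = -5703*( - 49) 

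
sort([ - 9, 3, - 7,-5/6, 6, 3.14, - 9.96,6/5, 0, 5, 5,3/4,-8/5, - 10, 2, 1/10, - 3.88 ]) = [  -  10, - 9.96, - 9,  -  7, - 3.88 ,- 8/5,  -  5/6, 0, 1/10,3/4,  6/5,2,  3, 3.14, 5,  5,6]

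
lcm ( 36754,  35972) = 1690684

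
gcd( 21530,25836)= 4306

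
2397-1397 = 1000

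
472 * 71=33512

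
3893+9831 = 13724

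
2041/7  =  2041/7 = 291.57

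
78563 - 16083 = 62480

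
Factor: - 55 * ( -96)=5280= 2^5*3^1 *5^1*11^1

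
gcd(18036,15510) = 6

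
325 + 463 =788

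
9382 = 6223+3159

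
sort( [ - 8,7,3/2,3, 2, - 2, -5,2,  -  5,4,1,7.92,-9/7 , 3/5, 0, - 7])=[ - 8,  -  7,-5, - 5, - 2 ,-9/7, 0,3/5, 1,3/2, 2,  2,3, 4, 7, 7.92 ]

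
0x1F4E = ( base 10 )8014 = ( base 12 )477a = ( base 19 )133F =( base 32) 7QE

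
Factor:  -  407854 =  - 2^1 * 19^1  *  10733^1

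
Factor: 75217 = 75217^1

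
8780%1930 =1060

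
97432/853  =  114 + 190/853 =114.22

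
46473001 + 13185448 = 59658449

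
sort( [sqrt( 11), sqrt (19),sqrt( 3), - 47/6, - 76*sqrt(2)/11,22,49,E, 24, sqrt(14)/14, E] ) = [ - 76*sqrt(2 )/11, - 47/6,sqrt(14)/14 , sqrt( 3) , E, E,sqrt(11),sqrt(19), 22,24, 49 ]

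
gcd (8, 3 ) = 1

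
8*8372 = 66976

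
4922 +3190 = 8112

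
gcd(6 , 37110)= 6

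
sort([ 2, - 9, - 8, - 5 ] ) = [-9,-8, - 5,2 ] 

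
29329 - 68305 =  - 38976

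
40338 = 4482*9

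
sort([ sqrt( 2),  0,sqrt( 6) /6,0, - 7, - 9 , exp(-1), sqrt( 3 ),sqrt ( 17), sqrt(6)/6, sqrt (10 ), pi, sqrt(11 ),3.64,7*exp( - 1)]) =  [ - 9, - 7 , 0,0, exp(- 1),  sqrt( 6 ) /6, sqrt(6) /6, sqrt( 2 ), sqrt( 3), 7 * exp( - 1 ),pi, sqrt( 10 ), sqrt(11 ),3.64,sqrt (17) ]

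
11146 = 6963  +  4183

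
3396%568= 556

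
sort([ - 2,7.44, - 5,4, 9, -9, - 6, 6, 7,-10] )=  [-10,-9 ,-6, - 5,-2 , 4, 6,  7, 7.44,9]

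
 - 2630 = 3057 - 5687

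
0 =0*4277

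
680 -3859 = -3179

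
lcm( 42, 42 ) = 42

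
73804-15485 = 58319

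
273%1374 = 273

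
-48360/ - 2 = 24180 + 0/1= 24180.00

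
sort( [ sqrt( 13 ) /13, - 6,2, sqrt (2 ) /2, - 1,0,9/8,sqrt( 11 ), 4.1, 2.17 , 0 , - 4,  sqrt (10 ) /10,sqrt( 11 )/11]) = [ - 6, - 4,  -  1,0,0, sqrt (13 )/13 , sqrt( 11 )/11,sqrt( 10 )/10 , sqrt (2 )/2, 9/8, 2, 2.17 , sqrt( 11),4.1] 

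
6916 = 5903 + 1013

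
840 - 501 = 339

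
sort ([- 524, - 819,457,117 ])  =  [  -  819, - 524,117, 457]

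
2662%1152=358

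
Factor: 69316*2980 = 2^4*5^1*13^1*31^1 * 43^1*149^1 = 206561680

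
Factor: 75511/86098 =2^( - 1 )*43049^ ( - 1 ) *75511^1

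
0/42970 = 0 = 0.00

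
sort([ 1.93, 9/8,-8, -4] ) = [ - 8, - 4 , 9/8,1.93]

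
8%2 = 0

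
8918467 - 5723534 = 3194933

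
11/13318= 11/13318=0.00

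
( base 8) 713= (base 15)209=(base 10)459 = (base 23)jm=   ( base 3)122000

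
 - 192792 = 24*(-8033)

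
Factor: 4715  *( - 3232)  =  -2^5*5^1*23^1*41^1*101^1= -  15238880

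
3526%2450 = 1076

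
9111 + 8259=17370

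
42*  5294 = 222348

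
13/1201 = 13/1201  =  0.01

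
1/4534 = 1/4534 = 0.00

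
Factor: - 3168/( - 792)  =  4 = 2^2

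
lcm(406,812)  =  812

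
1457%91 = 1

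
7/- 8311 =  - 7/8311= - 0.00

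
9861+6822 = 16683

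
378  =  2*189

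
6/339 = 2/113  =  0.02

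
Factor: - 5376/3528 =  - 32/21 = -2^5*3^( - 1 )*7^( - 1)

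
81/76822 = 81/76822 = 0.00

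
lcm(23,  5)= 115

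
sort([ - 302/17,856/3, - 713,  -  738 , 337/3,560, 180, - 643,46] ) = [ - 738, - 713,  -  643,-302/17,46, 337/3,180,  856/3, 560]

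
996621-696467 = 300154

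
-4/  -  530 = 2/265 = 0.01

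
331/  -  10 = -34 + 9/10 = - 33.10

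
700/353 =1  +  347/353 = 1.98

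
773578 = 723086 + 50492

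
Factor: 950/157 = 2^1*5^2 * 19^1*157^ ( - 1 ) 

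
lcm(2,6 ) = 6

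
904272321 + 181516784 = 1085789105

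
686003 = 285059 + 400944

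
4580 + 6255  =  10835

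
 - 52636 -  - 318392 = 265756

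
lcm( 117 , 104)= 936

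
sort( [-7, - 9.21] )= [ - 9.21,-7] 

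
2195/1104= 2195/1104 = 1.99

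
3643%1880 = 1763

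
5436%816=540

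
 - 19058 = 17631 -36689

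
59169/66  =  896 + 1/2 = 896.50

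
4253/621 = 4253/621= 6.85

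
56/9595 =56/9595  =  0.01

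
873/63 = 13 + 6/7 = 13.86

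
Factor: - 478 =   -  2^1*239^1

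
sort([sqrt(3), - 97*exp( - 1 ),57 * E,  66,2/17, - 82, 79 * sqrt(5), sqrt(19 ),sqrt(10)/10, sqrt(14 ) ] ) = [ - 82, - 97 * exp(-1), 2/17, sqrt( 10 )/10, sqrt( 3 ),  sqrt( 14 ) , sqrt(19), 66, 57*E,79*sqrt( 5)] 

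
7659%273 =15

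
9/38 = 9/38 =0.24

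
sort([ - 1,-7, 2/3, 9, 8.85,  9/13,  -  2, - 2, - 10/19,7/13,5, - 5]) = [ - 7,  -  5,  -  2, - 2,-1, - 10/19 , 7/13,2/3,9/13 , 5,8.85, 9] 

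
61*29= 1769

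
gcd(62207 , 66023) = 1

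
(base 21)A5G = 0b1000110110011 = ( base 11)344A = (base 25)766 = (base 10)4531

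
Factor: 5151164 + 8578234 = 2^1*3^1*1223^1*1871^1 = 13729398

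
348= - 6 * ( - 58)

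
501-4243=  - 3742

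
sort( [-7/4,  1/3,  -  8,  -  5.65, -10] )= [ - 10,  -  8  , -5.65,-7/4,  1/3 ]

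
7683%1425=558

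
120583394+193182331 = 313765725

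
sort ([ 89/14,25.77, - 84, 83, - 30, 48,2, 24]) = [ - 84, - 30, 2, 89/14, 24, 25.77, 48,83]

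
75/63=25/21=1.19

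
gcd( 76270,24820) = 10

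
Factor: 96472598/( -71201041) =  - 2^1*61^1*79^ (-1 )*331^1*2389^1*901279^ ( - 1) 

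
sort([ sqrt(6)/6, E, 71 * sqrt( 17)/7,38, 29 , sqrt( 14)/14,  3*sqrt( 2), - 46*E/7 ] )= [- 46*E/7, sqrt(14 )/14, sqrt( 6)/6, E, 3*sqrt( 2), 29, 38, 71*sqrt(17) /7 ] 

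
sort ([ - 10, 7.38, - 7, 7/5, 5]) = [ - 10, - 7 , 7/5, 5,7.38]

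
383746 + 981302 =1365048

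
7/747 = 7/747 = 0.01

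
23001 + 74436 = 97437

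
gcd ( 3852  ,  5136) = 1284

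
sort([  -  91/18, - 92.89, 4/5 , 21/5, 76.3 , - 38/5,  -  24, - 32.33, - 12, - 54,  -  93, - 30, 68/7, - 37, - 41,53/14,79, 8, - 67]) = [ - 93, - 92.89 ,-67, - 54, - 41, - 37, - 32.33,  -  30, - 24 ,-12, -38/5, - 91/18,  4/5, 53/14, 21/5 , 8, 68/7, 76.3,  79]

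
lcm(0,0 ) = 0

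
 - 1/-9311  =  1/9311  =  0.00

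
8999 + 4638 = 13637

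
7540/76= 99+4/19 = 99.21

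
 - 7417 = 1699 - 9116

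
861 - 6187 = -5326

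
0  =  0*77642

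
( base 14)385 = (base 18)233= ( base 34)KP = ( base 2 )1011000001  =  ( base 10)705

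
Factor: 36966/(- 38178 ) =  - 61/63 = -  3^(-2)*7^(-1 ) * 61^1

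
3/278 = 3/278 = 0.01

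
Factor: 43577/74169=3^( - 3 )*41^( - 1 )*67^( - 1 )*43577^1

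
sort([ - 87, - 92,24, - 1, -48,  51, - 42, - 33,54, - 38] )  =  [ - 92,  -  87, -48, - 42, - 38, - 33, - 1,24,51, 54] 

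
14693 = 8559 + 6134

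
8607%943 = 120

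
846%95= 86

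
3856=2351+1505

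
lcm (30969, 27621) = 1021977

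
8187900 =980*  8355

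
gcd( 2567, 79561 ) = 1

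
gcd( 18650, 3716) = 2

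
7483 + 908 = 8391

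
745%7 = 3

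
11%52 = 11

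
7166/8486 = 3583/4243 = 0.84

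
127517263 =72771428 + 54745835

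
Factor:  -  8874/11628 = -29/38 = -  2^( - 1) * 19^( - 1 ) * 29^1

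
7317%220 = 57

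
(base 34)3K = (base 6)322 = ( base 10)122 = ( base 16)7A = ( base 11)101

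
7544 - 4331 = 3213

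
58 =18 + 40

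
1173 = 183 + 990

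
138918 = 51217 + 87701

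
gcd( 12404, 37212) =12404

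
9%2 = 1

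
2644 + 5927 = 8571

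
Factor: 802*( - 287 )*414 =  - 95292036  =  -2^2*3^2*7^1*23^1 * 41^1*401^1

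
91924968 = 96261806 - 4336838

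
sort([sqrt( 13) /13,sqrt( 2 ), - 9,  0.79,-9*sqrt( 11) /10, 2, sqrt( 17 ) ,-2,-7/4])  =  [ - 9,-9 * sqrt(11) /10, - 2,-7/4, sqrt(13) /13, 0.79, sqrt(2 ),2,  sqrt( 17)]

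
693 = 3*231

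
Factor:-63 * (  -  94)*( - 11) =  - 2^1 * 3^2*7^1* 11^1*47^1 = -  65142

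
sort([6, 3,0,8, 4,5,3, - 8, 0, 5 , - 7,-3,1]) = [ - 8, - 7, - 3,0,0,1 , 3, 3,4, 5,5 , 6, 8 ] 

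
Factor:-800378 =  -2^1 * 199^1*2011^1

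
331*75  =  24825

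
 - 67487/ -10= 67487/10 = 6748.70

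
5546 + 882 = 6428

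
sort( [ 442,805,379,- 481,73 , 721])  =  [ - 481,73, 379,442, 721,805 ] 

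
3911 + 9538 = 13449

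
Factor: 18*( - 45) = - 810 = -2^1*3^4 *5^1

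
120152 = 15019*8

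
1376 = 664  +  712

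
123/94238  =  123/94238 = 0.00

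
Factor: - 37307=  - 37307^1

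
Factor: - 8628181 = -8628181^1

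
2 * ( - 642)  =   - 1284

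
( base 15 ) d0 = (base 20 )9F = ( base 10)195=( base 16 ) C3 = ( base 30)6F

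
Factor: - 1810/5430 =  - 1/3 = -  3^( -1)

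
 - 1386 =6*(-231 )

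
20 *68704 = 1374080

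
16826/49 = 16826/49 = 343.39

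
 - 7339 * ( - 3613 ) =26515807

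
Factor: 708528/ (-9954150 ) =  - 118088/1659025 = - 2^3*5^(-2)*29^1*509^1  *  66361^( - 1)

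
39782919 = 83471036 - 43688117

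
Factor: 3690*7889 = 2^1*3^2*5^1*7^3*23^1*41^1 =29110410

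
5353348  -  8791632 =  - 3438284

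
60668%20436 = 19796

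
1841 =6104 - 4263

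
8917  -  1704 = 7213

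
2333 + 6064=8397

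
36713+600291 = 637004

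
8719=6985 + 1734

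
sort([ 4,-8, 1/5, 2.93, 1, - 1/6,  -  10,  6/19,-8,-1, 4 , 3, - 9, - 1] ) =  [-10,  -  9,  -  8,-8,-1,-1,-1/6 , 1/5, 6/19,1, 2.93, 3, 4, 4 ] 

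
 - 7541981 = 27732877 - 35274858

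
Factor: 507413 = 29^1*17497^1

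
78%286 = 78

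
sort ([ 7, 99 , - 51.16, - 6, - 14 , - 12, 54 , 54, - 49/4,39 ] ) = [-51.16, - 14, - 49/4 , - 12, - 6, 7,  39,54 , 54, 99]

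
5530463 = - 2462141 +7992604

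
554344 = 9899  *56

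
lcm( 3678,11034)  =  11034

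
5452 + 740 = 6192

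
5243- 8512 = -3269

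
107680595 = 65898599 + 41781996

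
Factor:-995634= - 2^1 * 3^2*55313^1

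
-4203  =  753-4956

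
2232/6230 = 1116/3115 = 0.36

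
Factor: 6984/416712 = 3^1*179^( - 1) = 3/179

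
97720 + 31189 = 128909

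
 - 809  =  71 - 880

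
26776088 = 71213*376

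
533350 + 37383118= 37916468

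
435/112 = 435/112 = 3.88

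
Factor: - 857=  - 857^1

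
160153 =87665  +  72488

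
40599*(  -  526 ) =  - 21355074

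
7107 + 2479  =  9586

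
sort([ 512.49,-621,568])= [-621,  512.49,568 ] 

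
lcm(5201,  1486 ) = 10402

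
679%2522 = 679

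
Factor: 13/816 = 2^(-4)*3^ (-1 )*13^1*17^(-1 )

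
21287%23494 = 21287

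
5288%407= 404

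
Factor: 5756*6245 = 35946220 = 2^2*5^1*1249^1*1439^1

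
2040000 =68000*30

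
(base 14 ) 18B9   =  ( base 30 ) 4t5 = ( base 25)740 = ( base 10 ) 4475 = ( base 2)1000101111011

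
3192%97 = 88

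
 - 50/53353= - 1 + 53303/53353= - 0.00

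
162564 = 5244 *31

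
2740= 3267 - 527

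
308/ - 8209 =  -1  +  7901/8209 = - 0.04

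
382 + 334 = 716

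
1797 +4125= 5922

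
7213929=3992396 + 3221533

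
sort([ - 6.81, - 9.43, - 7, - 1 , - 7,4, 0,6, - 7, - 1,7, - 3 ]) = [ - 9.43, - 7, - 7, -7 , - 6.81, - 3, - 1, - 1,  0,4,6, 7]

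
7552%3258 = 1036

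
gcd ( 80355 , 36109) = 1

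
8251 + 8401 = 16652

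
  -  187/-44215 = 187/44215 = 0.00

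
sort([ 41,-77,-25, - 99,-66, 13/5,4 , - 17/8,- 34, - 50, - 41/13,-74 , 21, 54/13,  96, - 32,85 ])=[- 99 ,-77, - 74, - 66 , - 50, - 34 ,- 32, - 25 , - 41/13  , - 17/8, 13/5,  4,54/13 , 21, 41, 85,96] 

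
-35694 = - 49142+13448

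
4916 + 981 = 5897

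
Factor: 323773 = 199^1*1627^1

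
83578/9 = 9286 + 4/9 = 9286.44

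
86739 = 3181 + 83558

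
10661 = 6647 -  - 4014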